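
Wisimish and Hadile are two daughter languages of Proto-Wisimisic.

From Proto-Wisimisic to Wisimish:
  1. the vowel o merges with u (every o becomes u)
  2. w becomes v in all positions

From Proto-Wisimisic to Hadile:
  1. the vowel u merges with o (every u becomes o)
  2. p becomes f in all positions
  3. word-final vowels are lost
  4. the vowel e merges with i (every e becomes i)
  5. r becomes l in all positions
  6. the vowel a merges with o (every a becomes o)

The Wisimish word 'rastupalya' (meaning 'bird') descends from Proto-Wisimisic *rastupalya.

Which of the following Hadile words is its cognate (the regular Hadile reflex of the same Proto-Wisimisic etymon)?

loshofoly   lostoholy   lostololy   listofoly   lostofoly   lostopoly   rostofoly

lostofoly

Hadile: *rastupalya > rastopalya > rastofalya > rastofaly > lastofaly > lostofoly  (by vowel merger, unconditioned shift, apocope, unconditioned shift, vowel merger)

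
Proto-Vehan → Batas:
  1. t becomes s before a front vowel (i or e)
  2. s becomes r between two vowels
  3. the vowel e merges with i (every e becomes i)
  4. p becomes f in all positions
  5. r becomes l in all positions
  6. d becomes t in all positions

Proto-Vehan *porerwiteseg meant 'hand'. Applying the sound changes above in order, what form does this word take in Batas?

Batas: start from *porerwiteseg.
  rule 1 (palatalisation): porerwiteseg → porerwiseseg
  rule 2 (rhotacism): porerwiseseg → porerwirereg
  rule 3 (vowel merger): porerwirereg → porirwiririg
  rule 4 (unconditioned shift): porirwiririg → forirwiririg
  rule 5 (unconditioned shift): forirwiririg → folilwililig
  rule 6: no change — folilwililig
  ⇒ Batas folilwililig

folilwililig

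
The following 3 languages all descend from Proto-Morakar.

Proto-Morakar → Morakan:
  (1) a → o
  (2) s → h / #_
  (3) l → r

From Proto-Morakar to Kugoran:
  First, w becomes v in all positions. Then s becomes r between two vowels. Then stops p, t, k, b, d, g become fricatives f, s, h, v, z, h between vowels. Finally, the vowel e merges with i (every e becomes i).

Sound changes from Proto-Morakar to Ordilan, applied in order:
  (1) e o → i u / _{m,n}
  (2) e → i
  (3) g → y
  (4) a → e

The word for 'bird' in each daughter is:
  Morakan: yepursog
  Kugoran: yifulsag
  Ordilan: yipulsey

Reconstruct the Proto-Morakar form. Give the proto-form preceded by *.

Position 7: Morakan has o, Kugoran has a, Ordilan has e. Kugoran preserves a here (none of its changes turn any other segment into a), so the proto-segment is *a.
Position 5: Morakan has r, Kugoran has l, Ordilan has l. Kugoran preserves l here (none of its changes turn any other segment into l), so the proto-segment is *l.
Verify the candidate proto-form against each daughter:
Morakan: *yepulsag > yepulsog > yepursog  (by vowel merger, unconditioned shift)
Kugoran: *yepulsag
  yepulsag (rule 1 does not apply)
  yepulsag (rule 2 does not apply)
  yepulsag → yefulsag   [intervocalic lenition]
  yefulsag → yifulsag   [vowel merger]
  giving Kugoran yifulsag.
Ordilan: *yepulsag > yipulsag > yipulsay > yipulsey  (by vowel merger, unconditioned shift, vowel merger)
Only *yepulsag yields all of Morakan yepursog, Kugoran yifulsag, Ordilan yipulsey.

*yepulsag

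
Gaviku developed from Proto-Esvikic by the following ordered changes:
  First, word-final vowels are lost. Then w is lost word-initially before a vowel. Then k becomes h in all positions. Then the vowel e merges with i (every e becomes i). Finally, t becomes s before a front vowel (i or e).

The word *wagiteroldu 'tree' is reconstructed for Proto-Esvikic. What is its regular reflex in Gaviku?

Gaviku: *wagiteroldu > wagiterold > agiterold > agitirold > agisirold  (by apocope, glide loss, vowel merger, palatalisation)

agisirold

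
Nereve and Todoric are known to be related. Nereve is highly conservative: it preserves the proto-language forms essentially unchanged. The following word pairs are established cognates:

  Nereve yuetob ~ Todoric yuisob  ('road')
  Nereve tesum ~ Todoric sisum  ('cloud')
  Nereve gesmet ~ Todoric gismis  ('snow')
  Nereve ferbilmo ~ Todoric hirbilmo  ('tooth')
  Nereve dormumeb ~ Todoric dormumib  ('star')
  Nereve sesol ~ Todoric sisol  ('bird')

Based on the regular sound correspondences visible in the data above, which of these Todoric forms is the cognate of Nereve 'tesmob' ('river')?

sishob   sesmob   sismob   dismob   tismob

tesum ~ sisum — Nereve t corresponds to Todoric s word-initially before a front vowel.
tesum ~ sisum, gesmet ~ gismis — Nereve e corresponds to Todoric i after a consonant, before a consonant other than r, m, n, p, b, f, v.
Applying these to Nereve 'tesmob':
  tesmob → sesmob   (t→s word-initially before a front vowel)
  sesmob → sismob   (e→i after a consonant, before a consonant other than r, m, n, p, b, f, v)
So the Todoric cognate is 'sismob'.

sismob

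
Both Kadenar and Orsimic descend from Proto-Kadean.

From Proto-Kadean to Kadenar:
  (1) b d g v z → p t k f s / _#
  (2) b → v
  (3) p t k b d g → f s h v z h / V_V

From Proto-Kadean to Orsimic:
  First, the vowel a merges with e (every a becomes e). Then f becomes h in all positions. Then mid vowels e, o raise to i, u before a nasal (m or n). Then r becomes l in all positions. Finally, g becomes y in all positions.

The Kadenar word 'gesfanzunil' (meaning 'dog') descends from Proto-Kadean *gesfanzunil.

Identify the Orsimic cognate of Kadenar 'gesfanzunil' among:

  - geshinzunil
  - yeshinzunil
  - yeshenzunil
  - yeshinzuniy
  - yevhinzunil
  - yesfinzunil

Orsimic: *gesfanzunil > gesfenzunil > geshenzunil > geshinzunil > yeshinzunil  (by vowel merger, unconditioned shift, pre-nasal raising, unconditioned shift)
The other candidates each miss or misapply at least one Orsimic change.

yeshinzunil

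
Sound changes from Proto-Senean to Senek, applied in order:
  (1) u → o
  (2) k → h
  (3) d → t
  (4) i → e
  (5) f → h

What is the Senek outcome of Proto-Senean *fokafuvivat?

Senek: start from *fokafuvivat.
  rule 1 (vowel merger): fokafuvivat → fokafovivat
  rule 2 (unconditioned shift): fokafovivat → fohafovivat
  rule 3: no change — fohafovivat
  rule 4 (vowel merger): fohafovivat → fohafovevat
  rule 5 (unconditioned shift): fohafovevat → hohahovevat
  ⇒ Senek hohahovevat

hohahovevat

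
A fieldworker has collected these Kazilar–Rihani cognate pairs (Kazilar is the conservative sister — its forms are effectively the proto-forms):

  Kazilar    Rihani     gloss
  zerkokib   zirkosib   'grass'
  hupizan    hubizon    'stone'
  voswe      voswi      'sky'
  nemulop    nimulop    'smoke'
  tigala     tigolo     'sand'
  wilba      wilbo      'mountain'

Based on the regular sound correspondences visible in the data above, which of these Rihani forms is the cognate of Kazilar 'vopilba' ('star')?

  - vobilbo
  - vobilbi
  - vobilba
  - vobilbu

vobilbo

hupizan ~ hubizon — Kazilar p corresponds to Rihani b between vowels (before a front vowel).
tigala ~ tigolo, wilba ~ wilbo — Kazilar a corresponds to Rihani o word-finally.
Applying these to Kazilar 'vopilba':
  vopilba → vobilba   (p→b between vowels (before a front vowel))
  vobilba → vobilbo   (a→o word-finally)
So the Rihani cognate is 'vobilbo'.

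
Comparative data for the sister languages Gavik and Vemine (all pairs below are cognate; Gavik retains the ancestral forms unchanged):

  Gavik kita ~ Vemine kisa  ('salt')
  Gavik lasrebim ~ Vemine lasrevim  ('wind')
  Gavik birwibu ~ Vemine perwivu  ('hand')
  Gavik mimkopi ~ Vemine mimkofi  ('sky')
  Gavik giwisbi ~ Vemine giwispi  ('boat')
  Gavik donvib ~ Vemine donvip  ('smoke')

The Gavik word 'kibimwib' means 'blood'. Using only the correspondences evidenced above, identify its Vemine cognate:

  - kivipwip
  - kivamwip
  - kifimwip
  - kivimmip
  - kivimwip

lasrebim ~ lasrevim — Gavik b corresponds to Vemine v between vowels (before a front vowel).
donvib ~ donvip — Gavik b corresponds to Vemine p word-finally.
Applying these to Gavik 'kibimwib':
  kibimwib → kivimwib   (b→v between vowels (before a front vowel))
  kivimwib → kivimwip   (b→p word-finally)
So the Vemine cognate is 'kivimwip'.

kivimwip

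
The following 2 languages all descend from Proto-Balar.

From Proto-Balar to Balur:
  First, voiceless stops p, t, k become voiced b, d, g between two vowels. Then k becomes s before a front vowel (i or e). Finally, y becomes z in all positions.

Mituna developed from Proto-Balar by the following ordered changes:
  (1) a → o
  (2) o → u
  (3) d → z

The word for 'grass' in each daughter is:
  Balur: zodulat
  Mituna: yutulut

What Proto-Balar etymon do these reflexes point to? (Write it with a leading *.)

*yotulat

Position 3: Balur has d, Mituna has t. Mituna preserves t here (none of its changes turn any other segment into t), so the proto-segment is *t.
Position 6: Balur has a, Mituna has u. Balur preserves a here (none of its changes turn any other segment into a), so the proto-segment is *a.
Position 1: Balur has z, Mituna has y. Mituna preserves y here (none of its changes turn any other segment into y), so the proto-segment is *y.
This points to *yotulat. Verify forward in each daughter:
Balur: *yotulat
  yotulat → yodulat   [intervocalic voicing]
  yodulat (rule 2 does not apply)
  yodulat → zodulat   [unconditioned shift]
  giving Balur zodulat.
Mituna: *yotulat > yotulot > yutulut  (by vowel merger, vowel merger)
No other proto-form is consistent with every reflex, so the reconstruction is *yotulat.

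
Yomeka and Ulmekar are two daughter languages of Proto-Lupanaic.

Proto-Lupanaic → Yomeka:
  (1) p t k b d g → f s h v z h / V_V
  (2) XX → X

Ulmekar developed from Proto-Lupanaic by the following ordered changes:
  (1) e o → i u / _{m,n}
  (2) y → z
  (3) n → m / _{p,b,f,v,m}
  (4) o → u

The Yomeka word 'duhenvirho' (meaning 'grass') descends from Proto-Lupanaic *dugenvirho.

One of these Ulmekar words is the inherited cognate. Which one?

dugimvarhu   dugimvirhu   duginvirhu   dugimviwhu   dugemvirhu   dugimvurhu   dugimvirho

dugimvirhu

Ulmekar: *dugenvirho > duginvirho > dugimvirho > dugimvirhu  (by pre-nasal raising, nasal place assimilation, vowel merger)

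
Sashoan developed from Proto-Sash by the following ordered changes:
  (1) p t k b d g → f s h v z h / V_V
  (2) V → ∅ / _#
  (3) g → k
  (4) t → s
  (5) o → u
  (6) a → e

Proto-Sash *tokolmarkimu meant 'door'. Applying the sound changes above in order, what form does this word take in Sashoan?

suhulmerkim

Sashoan: start from *tokolmarkimu.
  rule 1 (intervocalic lenition): tokolmarkimu → toholmarkimu
  rule 2 (apocope): toholmarkimu → toholmarkim
  rule 3: no change — toholmarkim
  rule 4 (unconditioned shift): toholmarkim → soholmarkim
  rule 5 (vowel merger): soholmarkim → suhulmarkim
  rule 6 (vowel merger): suhulmarkim → suhulmerkim
  ⇒ Sashoan suhulmerkim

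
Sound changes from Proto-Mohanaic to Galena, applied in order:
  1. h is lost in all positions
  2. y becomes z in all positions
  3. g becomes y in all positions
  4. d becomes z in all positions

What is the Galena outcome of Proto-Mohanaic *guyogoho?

Galena: start from *guyogoho.
  rule 1 (h-loss): guyogoho → guyogoo
  rule 2 (unconditioned shift): guyogoo → guzogoo
  rule 3 (unconditioned shift): guzogoo → yuzoyoo
  rule 4: no change — yuzoyoo
  ⇒ Galena yuzoyoo

yuzoyoo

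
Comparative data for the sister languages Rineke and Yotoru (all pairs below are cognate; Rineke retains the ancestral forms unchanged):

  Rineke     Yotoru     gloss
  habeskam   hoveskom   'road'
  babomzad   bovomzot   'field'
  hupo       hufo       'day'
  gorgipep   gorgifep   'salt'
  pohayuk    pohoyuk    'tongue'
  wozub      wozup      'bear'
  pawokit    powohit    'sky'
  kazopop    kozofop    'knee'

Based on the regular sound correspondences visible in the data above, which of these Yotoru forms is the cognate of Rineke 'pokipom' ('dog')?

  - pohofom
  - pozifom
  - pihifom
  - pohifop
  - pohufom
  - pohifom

pohifom

pawokit ~ powohit — Rineke k corresponds to Yotoru h between vowels (before a front vowel).
hupo ~ hufo, kazopop ~ kozofop — Rineke p corresponds to Yotoru f between vowels (before a back vowel).
Applying these to Rineke 'pokipom':
  pokipom → pohipom   (k→h between vowels (before a front vowel))
  pohipom → pohifom   (p→f between vowels (before a back vowel))
So the Yotoru cognate is 'pohifom'.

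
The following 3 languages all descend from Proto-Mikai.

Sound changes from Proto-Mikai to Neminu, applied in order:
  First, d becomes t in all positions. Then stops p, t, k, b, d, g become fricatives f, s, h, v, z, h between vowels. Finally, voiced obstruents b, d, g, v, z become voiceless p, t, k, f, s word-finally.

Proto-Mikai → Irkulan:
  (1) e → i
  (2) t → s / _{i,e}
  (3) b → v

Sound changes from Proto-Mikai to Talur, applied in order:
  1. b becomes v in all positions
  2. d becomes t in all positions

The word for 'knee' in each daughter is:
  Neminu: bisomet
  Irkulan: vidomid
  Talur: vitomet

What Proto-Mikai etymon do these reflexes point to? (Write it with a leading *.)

*bidomed

Position 6: Neminu has e, Irkulan has i, Talur has e. Neminu preserves e here (none of its changes turn any other segment into e), so the proto-segment is *e.
Position 1: Neminu has b, Irkulan has v, Talur has v. Neminu preserves b here (none of its changes turn any other segment into b), so the proto-segment is *b.
Position 7: Neminu has t, Irkulan has d, Talur has t. Irkulan preserves d here (none of its changes turn any other segment into d), so the proto-segment is *d.
Continuing position by position gives *bidomed; check it forward:
Neminu: *bidomed
  bidomed → bitomet   [unconditioned shift]
  bitomet → bisomet   [intervocalic lenition]
  bisomet (rule 3 does not apply)
  giving Neminu bisomet.
Irkulan: *bidomed > bidomid > vidomid  (by vowel merger, unconditioned shift)
Talur: start from *bidomed.
  rule 1 (unconditioned shift): bidomed → vidomed
  rule 2 (unconditioned shift): vidomed → vitomet
  ⇒ Talur vitomet
*bidomed is the unique common source.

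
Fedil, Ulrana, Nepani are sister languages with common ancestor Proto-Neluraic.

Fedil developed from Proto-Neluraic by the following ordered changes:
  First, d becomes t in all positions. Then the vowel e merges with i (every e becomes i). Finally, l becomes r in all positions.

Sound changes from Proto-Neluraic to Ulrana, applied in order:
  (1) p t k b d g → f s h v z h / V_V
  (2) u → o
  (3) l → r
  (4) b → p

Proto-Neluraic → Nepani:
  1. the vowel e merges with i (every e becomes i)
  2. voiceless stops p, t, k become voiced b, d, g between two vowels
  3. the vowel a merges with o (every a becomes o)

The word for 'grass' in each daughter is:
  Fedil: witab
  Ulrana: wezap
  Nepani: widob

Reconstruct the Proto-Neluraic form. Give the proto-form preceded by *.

Position 5: Fedil has b, Ulrana has p, Nepani has b. Fedil preserves b here (none of its changes turn any other segment into b), so the proto-segment is *b.
Position 2: Fedil has i, Ulrana has e, Nepani has i. Ulrana preserves e here (none of its changes turn any other segment into e), so the proto-segment is *e.
Position 3: Fedil has t, Ulrana has z, Nepani has d. Taking the neighbouring segments as reconstructed: Fedil t could go back to *t or *d; Ulrana z could go back to *d or *z; Nepani d could go back to *t or *d — the one source consistent with every daughter is *d.
Verify the candidate proto-form against each daughter:
Fedil: start from *wedab.
  rule 1 (unconditioned shift): wedab → wetab
  rule 2 (vowel merger): wetab → witab
  rule 3: no change — witab
  ⇒ Fedil witab
Ulrana: *wedab
  wedab → wezab   [intervocalic lenition]
  wezab (rule 2 does not apply)
  wezab (rule 3 does not apply)
  wezab → wezap   [unconditioned shift]
  giving Ulrana wezap.
Nepani: *wedab > widab > widob  (by vowel merger, vowel merger)
Only *wedab yields all of Fedil witab, Ulrana wezap, Nepani widob.

*wedab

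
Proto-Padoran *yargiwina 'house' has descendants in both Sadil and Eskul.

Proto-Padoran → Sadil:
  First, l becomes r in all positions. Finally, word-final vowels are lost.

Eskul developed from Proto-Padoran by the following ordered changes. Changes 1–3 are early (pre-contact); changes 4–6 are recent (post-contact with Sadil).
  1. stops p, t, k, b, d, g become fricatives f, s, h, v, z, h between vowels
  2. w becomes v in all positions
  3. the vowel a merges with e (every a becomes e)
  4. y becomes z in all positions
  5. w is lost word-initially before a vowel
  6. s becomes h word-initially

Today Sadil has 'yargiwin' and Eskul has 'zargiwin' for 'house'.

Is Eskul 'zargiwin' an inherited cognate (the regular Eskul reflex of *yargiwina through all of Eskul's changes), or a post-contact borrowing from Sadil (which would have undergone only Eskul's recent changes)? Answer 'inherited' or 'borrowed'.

borrowed

If inherited, *yargiwina would pass through all of Eskul's changes:
Eskul: *yargiwina
  yargiwina (rule 1 does not apply)
  yargiwina → yargivina   [unconditioned shift]
  yargivina → yergivine   [vowel merger]
  yergivine → zergivine   [unconditioned shift]
  zergivine (rule 5 does not apply)
  zergivine (rule 6 does not apply)
  giving Eskul zergivine.
If borrowed from Sadil 'yargiwin' after the early changes, it would undergo only the recent ones:
  rule 4 (unconditioned shift): yargiwin → zargiwin
  rule 5 (glide loss): no change (zargiwin)
  rule 6 (debuccalisation): no change (zargiwin)
  ⇒ as a loan: zargiwin
Eskul 'zargiwin' matches the loan outcome 'zargiwin', not the inherited 'zergivine' — it skipped the early Eskul changes, so it was borrowed from Sadil.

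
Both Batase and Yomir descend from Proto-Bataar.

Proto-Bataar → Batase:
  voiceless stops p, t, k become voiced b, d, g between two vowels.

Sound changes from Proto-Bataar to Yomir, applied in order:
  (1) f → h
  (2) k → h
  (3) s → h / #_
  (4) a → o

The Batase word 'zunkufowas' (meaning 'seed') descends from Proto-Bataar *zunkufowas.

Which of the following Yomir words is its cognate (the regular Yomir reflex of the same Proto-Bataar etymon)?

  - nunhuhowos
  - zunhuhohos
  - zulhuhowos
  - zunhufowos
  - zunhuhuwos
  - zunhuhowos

Yomir: *zunkufowas
  zunkufowas → zunkuhowas   [unconditioned shift]
  zunkuhowas → zunhuhowas   [unconditioned shift]
  zunhuhowas (rule 3 does not apply)
  zunhuhowas → zunhuhowos   [vowel merger]
  giving Yomir zunhuhowos.
The other candidates each miss or misapply at least one Yomir change.

zunhuhowos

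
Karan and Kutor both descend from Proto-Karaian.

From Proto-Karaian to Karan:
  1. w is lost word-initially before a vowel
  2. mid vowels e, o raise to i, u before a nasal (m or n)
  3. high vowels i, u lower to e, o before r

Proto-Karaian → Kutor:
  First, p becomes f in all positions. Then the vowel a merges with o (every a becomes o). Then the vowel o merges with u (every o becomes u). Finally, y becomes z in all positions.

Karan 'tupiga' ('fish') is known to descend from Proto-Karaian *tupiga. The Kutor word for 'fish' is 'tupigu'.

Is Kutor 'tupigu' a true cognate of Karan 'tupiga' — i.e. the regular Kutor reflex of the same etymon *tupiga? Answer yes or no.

Derive the expected Kutor reflex of *tupiga:
Kutor: *tupiga
  tupiga → tufiga   [unconditioned shift]
  tufiga → tufigo   [vowel merger]
  tufigo → tufigu   [vowel merger]
  tufigu (rule 4 does not apply)
  giving Kutor tufigu.
The regular Kutor reflex would be 'tufigu', but the attested form is 'tupigu'. The correspondence is irregular, so they are not cognates (the Kutor form has a different source).

no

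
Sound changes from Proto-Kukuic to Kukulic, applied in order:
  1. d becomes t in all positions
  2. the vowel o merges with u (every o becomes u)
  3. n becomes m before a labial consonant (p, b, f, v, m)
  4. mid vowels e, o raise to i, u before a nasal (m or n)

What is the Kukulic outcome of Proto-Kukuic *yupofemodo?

Kukulic: start from *yupofemodo.
  rule 1 (unconditioned shift): yupofemodo → yupofemoto
  rule 2 (vowel merger): yupofemoto → yupufemutu
  rule 3: no change — yupufemutu
  rule 4 (pre-nasal raising): yupufemutu → yupufimutu
  ⇒ Kukulic yupufimutu

yupufimutu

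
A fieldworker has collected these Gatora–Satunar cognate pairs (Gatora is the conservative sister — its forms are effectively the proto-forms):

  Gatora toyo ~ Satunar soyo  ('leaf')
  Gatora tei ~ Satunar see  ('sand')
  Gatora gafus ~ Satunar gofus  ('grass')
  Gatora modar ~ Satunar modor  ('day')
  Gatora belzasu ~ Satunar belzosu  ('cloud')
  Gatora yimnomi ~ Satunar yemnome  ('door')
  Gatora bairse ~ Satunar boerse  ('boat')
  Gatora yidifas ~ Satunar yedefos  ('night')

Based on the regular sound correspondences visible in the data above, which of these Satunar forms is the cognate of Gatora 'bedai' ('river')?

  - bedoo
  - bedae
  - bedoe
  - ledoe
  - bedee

bedoe

bairse ~ boerse — Gatora a corresponds to Satunar o after a consonant, before a front vowel.
tei ~ see — Gatora i corresponds to Satunar e word-finally.
Applying these to Gatora 'bedai':
  bedai → bedoi   (a→o after a consonant, before a front vowel)
  bedoi → bedoe   (i→e word-finally)
So the Satunar cognate is 'bedoe'.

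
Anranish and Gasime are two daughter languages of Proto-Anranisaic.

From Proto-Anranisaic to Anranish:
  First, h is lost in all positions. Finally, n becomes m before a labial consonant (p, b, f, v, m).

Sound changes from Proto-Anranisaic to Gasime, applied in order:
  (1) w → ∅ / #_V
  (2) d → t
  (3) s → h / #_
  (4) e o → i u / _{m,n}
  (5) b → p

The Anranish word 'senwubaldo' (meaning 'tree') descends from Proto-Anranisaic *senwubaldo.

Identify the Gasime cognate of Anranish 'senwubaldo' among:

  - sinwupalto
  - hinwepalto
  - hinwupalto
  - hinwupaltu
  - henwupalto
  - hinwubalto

hinwupalto

Gasime: start from *senwubaldo.
  rule 1: no change — senwubaldo
  rule 2 (unconditioned shift): senwubaldo → senwubalto
  rule 3 (debuccalisation): senwubalto → henwubalto
  rule 4 (pre-nasal raising): henwubalto → hinwubalto
  rule 5 (unconditioned shift): hinwubalto → hinwupalto
  ⇒ Gasime hinwupalto
The other candidates each miss or misapply at least one Gasime change.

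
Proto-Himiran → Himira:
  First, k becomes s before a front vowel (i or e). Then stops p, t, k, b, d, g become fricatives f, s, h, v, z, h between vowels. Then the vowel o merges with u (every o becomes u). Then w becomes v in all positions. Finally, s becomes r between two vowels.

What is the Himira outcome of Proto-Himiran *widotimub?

Himira: *widotimub > wizosimub > wizusimub > vizusimub > vizurimub  (by intervocalic lenition, vowel merger, unconditioned shift, rhotacism)

vizurimub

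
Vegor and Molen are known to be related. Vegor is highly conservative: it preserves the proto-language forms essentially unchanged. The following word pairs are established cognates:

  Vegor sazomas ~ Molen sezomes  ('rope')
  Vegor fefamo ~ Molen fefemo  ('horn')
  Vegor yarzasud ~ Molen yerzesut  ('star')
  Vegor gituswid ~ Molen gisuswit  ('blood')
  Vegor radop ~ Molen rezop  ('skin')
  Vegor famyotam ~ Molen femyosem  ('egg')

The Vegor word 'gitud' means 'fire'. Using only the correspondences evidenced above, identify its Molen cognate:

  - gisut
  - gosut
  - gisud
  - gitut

gituswid ~ gisuswit — Vegor t corresponds to Molen s between vowels (before a back vowel).
yarzasud ~ yerzesut, gituswid ~ gisuswit — Vegor d corresponds to Molen t word-finally.
Applying these to Vegor 'gitud':
  gitud → gisud   (t→s between vowels (before a back vowel))
  gisud → gisut   (d→t word-finally)
So the Molen cognate is 'gisut'.

gisut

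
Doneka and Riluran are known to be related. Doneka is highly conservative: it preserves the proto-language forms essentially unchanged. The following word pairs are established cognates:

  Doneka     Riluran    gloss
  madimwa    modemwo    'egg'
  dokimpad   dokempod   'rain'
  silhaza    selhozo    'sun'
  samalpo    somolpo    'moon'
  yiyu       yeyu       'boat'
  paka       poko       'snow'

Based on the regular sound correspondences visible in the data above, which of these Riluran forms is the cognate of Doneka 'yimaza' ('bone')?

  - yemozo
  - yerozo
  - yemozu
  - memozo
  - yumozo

madimwa ~ modemwo, dokimpad ~ dokempod — Doneka i corresponds to Riluran e after a consonant, before a nasal.
madimwa ~ modemwo, dokimpad ~ dokempod — Doneka a corresponds to Riluran o after a consonant, before a consonant other than r, m, n, p, b, f, v.
madimwa ~ modemwo, silhaza ~ selhozo — Doneka a corresponds to Riluran o word-finally.
Applying these to Doneka 'yimaza':
  yimaza → yemaza   (i→e after a consonant, before a nasal)
  yemaza → yemoza   (a→o after a consonant, before a consonant other than r, m, n, p, b, f, v)
  yemoza → yemozo   (a→o word-finally)
So the Riluran cognate is 'yemozo'.

yemozo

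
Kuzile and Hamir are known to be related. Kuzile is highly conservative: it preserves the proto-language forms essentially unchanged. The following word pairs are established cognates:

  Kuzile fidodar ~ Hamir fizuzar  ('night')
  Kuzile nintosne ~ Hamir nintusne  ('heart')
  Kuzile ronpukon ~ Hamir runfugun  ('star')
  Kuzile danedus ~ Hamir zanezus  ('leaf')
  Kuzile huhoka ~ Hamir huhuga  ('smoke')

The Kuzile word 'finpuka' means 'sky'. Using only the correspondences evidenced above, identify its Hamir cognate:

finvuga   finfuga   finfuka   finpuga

finfuga

ronpukon ~ runfugun — Kuzile p corresponds to Hamir f after a consonant, before a back vowel.
huhoka ~ huhuga — Kuzile k corresponds to Hamir g between vowels (before a back vowel).
Applying these to Kuzile 'finpuka':
  finpuka → finfuka   (p→f after a consonant, before a back vowel)
  finfuka → finfuga   (k→g between vowels (before a back vowel))
So the Hamir cognate is 'finfuga'.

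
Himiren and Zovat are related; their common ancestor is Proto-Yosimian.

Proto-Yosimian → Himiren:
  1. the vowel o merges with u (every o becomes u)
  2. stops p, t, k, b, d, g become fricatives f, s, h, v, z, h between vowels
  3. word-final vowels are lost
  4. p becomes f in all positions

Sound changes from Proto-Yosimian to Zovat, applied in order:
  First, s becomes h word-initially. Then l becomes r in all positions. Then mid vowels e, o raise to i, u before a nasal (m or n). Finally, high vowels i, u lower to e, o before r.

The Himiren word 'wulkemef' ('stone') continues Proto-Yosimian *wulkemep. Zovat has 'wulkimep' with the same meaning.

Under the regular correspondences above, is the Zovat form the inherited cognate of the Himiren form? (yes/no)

Derive the expected Zovat reflex of *wulkemep:
Zovat: *wulkemep
  wulkemep (rule 1 does not apply)
  wulkemep → wurkemep   [unconditioned shift]
  wurkemep → wurkimep   [pre-nasal raising]
  wurkimep → workimep   [pre-rhotic lowering]
  giving Zovat workimep.
The regular Zovat reflex would be 'workimep', but the attested form is 'wulkimep'. The correspondence is irregular, so they are not cognates (the Zovat form has a different source).

no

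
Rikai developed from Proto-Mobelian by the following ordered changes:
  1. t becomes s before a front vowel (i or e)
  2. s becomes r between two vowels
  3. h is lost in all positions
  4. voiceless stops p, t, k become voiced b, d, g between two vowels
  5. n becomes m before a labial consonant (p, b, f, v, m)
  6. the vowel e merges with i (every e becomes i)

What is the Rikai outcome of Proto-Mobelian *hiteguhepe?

Rikai: start from *hiteguhepe.
  rule 1 (palatalisation): hiteguhepe → hiseguhepe
  rule 2 (rhotacism): hiseguhepe → hireguhepe
  rule 3 (h-loss): hireguhepe → ireguepe
  rule 4 (intervocalic voicing): ireguepe → ireguebe
  rule 5: no change — ireguebe
  rule 6 (vowel merger): ireguebe → iriguibi
  ⇒ Rikai iriguibi

iriguibi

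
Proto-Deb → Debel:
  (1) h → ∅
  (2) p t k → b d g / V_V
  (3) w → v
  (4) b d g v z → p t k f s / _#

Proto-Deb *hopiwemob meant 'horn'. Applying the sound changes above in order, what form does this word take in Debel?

obivemop

Debel: start from *hopiwemob.
  rule 1 (h-loss): hopiwemob → opiwemob
  rule 2 (intervocalic voicing): opiwemob → obiwemob
  rule 3 (unconditioned shift): obiwemob → obivemob
  rule 4 (final devoicing): obivemob → obivemop
  ⇒ Debel obivemop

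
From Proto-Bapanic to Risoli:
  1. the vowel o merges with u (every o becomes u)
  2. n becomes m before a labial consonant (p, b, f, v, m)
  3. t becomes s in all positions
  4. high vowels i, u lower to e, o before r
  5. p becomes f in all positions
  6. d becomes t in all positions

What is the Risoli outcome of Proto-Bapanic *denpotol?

Risoli: *denpotol > denputul > demputul > dempusul > demfusul > temfusul  (by vowel merger, nasal place assimilation, unconditioned shift, unconditioned shift, unconditioned shift)

temfusul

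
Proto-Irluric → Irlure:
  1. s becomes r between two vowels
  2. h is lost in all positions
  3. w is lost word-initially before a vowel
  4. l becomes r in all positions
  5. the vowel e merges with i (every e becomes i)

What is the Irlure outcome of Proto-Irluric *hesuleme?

irurimi

Irlure: *hesuleme
  hesuleme → heruleme   [rhotacism]
  heruleme → eruleme   [h-loss]
  eruleme (rule 3 does not apply)
  eruleme → erureme   [unconditioned shift]
  erureme → irurimi   [vowel merger]
  giving Irlure irurimi.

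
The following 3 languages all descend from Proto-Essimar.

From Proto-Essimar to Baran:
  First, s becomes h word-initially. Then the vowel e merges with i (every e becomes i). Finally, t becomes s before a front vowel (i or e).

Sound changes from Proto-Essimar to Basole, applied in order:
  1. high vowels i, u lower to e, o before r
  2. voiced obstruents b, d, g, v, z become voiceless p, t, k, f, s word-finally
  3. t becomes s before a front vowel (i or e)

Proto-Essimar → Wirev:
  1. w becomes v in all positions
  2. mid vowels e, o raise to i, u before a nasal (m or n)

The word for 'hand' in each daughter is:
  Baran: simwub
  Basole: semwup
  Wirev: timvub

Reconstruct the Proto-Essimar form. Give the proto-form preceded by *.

*temwub

Position 1: Baran has s, Basole has s, Wirev has t. Wirev preserves t here (none of its changes turn any other segment into t), so the proto-segment is *t.
Position 2: Baran has i, Basole has e, Wirev has i. Taking the neighbouring segments as reconstructed: Baran i could go back to *e or *i; Basole e can only go back to *e; Wirev i could go back to *e or *i — the one source consistent with every daughter is *e.
Position 4: Baran has w, Basole has w, Wirev has v. Baran preserves w here (none of its changes turn any other segment into w), so the proto-segment is *w.
Continuing position by position gives *temwub; check it forward:
Baran: start from *temwub.
  rule 1: no change — temwub
  rule 2 (vowel merger): temwub → timwub
  rule 3 (palatalisation): timwub → simwub
  ⇒ Baran simwub
Basole: start from *temwub.
  rule 1: no change — temwub
  rule 2 (final devoicing): temwub → temwup
  rule 3 (palatalisation): temwup → semwup
  ⇒ Basole semwup
Wirev: *temwub
  temwub → temvub   [unconditioned shift]
  temvub → timvub   [pre-nasal raising]
  giving Wirev timvub.
No other proto-form is consistent with every reflex, so the reconstruction is *temwub.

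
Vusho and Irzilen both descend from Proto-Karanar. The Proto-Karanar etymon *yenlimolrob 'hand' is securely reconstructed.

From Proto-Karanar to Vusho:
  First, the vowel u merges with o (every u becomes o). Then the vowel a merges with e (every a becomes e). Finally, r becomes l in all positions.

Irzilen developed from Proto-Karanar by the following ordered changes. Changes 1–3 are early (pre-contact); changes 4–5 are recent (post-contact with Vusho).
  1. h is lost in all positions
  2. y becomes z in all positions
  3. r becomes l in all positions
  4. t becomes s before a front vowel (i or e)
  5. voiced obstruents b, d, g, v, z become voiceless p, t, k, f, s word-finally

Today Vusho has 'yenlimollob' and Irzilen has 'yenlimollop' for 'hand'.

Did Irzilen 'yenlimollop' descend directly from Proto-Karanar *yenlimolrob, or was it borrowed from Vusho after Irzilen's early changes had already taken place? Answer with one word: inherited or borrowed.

If inherited, *yenlimolrob would pass through all of Irzilen's changes:
Irzilen: start from *yenlimolrob.
  rule 1: no change — yenlimolrob
  rule 2 (unconditioned shift): yenlimolrob → zenlimolrob
  rule 3 (unconditioned shift): zenlimolrob → zenlimollob
  rule 4: no change — zenlimollob
  rule 5 (final devoicing): zenlimollob → zenlimollop
  ⇒ Irzilen zenlimollop
If borrowed from Vusho 'yenlimollob' after the early changes, it would undergo only the recent ones:
  rule 4 (palatalisation): no change (yenlimollob)
  rule 5 (final devoicing): yenlimollob → yenlimollop
  ⇒ as a loan: yenlimollop
Irzilen 'yenlimollop' matches the loan outcome 'yenlimollop', not the inherited 'zenlimollop' — it skipped the early Irzilen changes, so it was borrowed from Vusho.

borrowed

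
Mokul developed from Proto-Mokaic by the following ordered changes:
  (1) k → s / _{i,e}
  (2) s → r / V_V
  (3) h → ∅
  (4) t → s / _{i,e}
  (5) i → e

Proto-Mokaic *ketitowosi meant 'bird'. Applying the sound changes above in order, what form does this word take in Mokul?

sesetowore

Mokul: *ketitowosi > setitowosi > setitowori > sesitowori > sesetowore  (by palatalisation, rhotacism, palatalisation, vowel merger)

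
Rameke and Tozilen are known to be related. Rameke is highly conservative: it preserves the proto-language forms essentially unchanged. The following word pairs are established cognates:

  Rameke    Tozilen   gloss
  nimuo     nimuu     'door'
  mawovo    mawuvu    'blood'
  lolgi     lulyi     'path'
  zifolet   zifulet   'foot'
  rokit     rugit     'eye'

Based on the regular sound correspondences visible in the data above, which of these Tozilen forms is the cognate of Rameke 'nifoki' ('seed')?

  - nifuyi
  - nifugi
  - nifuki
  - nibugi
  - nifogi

lolgi ~ lulyi, zifolet ~ zifulet — Rameke o corresponds to Tozilen u after a consonant, before a consonant other than r, m, n, p, b, f, v.
rokit ~ rugit — Rameke k corresponds to Tozilen g between vowels (before a front vowel).
Applying these to Rameke 'nifoki':
  nifoki → nifuki   (o→u after a consonant, before a consonant other than r, m, n, p, b, f, v)
  nifuki → nifugi   (k→g between vowels (before a front vowel))
So the Tozilen cognate is 'nifugi'.

nifugi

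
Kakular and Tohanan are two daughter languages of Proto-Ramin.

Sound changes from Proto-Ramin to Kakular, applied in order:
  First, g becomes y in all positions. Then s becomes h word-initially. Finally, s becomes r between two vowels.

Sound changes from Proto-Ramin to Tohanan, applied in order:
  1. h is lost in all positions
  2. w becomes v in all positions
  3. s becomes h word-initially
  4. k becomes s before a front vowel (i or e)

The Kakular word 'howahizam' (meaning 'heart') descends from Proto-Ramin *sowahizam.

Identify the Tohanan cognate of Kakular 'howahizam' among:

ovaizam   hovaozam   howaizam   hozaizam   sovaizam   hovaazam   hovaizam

hovaizam

Tohanan: *sowahizam > sowaizam > sovaizam > hovaizam  (by h-loss, unconditioned shift, debuccalisation)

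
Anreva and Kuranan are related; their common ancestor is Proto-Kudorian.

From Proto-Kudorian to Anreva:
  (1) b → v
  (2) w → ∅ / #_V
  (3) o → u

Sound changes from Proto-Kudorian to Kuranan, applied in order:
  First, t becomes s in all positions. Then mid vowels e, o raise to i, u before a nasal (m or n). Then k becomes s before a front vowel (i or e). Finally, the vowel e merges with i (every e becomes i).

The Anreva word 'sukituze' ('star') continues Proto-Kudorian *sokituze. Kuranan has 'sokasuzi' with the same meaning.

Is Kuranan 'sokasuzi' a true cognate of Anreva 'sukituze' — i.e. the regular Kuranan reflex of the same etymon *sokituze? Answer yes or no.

Derive the expected Kuranan reflex of *sokituze:
Kuranan: *sokituze > sokisuze > sosisuze > sosisuzi  (by unconditioned shift, palatalisation, vowel merger)
The regular Kuranan reflex would be 'sosisuzi', but the attested form is 'sokasuzi'. The correspondence is irregular, so they are not cognates (the Kuranan form has a different source).

no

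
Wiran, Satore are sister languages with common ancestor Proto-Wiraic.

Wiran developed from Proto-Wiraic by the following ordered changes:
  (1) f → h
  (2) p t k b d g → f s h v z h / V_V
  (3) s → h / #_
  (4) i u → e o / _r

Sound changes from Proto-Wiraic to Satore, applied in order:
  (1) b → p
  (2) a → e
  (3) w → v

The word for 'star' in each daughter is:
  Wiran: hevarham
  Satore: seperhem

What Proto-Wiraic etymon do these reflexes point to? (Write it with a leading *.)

*sebarham

Position 3: Wiran has v, Satore has p. Taking the neighbouring segments as reconstructed: Wiran v could go back to *b or *v; Satore p could go back to *p or *b — the one source consistent with every daughter is *b.
Position 1: Wiran has h, Satore has s. Satore preserves s here (none of its changes turn any other segment into s), so the proto-segment is *s.
Position 4: Wiran has a, Satore has e. Wiran preserves a here (none of its changes turn any other segment into a), so the proto-segment is *a.
Verify the candidate proto-form against each daughter:
Wiran: *sebarham
  sebarham (rule 1 does not apply)
  sebarham → sevarham   [intervocalic lenition]
  sevarham → hevarham   [debuccalisation]
  hevarham (rule 4 does not apply)
  giving Wiran hevarham.
Satore: *sebarham > separham > seperhem  (by unconditioned shift, vowel merger)
*sebarham is the unique common source.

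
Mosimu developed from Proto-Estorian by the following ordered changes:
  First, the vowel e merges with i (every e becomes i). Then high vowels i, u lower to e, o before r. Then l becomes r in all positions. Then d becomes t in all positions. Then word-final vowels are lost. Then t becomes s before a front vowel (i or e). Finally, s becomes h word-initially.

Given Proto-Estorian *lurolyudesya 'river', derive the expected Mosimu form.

rororyusisy

Mosimu: *lurolyudesya
  lurolyudesya → lurolyudisya   [vowel merger]
  lurolyudisya → lorolyudisya   [pre-rhotic lowering]
  lorolyudisya → rororyudisya   [unconditioned shift]
  rororyudisya → rororyutisya   [unconditioned shift]
  rororyutisya → rororyutisy   [apocope]
  rororyutisy → rororyusisy   [palatalisation]
  rororyusisy (rule 7 does not apply)
  giving Mosimu rororyusisy.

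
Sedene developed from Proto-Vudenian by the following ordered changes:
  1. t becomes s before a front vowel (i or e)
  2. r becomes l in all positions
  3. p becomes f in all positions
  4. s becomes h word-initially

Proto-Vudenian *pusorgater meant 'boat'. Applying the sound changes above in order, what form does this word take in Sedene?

Sedene: *pusorgater > pusorgaser > pusolgasel > fusolgasel  (by palatalisation, unconditioned shift, unconditioned shift)

fusolgasel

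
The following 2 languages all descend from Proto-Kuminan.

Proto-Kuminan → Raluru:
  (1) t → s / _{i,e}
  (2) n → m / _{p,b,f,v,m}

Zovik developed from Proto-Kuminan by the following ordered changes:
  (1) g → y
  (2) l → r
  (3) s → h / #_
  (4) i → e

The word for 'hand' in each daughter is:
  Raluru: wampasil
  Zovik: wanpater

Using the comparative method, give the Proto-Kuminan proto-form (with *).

Position 3: Raluru has m, Zovik has n. Zovik preserves n here (none of its changes turn any other segment into n), so the proto-segment is *n.
Position 6: Raluru has s, Zovik has t. Zovik preserves t here (none of its changes turn any other segment into t), so the proto-segment is *t.
Position 7: Raluru has i, Zovik has e. Raluru preserves i here (none of its changes turn any other segment into i), so the proto-segment is *i.
Continuing position by position gives *wanpatil; check it forward:
Raluru: start from *wanpatil.
  rule 1 (palatalisation): wanpatil → wanpasil
  rule 2 (nasal place assimilation): wanpasil → wampasil
  ⇒ Raluru wampasil
Zovik: start from *wanpatil.
  rule 1: no change — wanpatil
  rule 2 (unconditioned shift): wanpatil → wanpatir
  rule 3: no change — wanpatir
  rule 4 (vowel merger): wanpatir → wanpater
  ⇒ Zovik wanpater
*wanpatil is the unique common source.

*wanpatil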